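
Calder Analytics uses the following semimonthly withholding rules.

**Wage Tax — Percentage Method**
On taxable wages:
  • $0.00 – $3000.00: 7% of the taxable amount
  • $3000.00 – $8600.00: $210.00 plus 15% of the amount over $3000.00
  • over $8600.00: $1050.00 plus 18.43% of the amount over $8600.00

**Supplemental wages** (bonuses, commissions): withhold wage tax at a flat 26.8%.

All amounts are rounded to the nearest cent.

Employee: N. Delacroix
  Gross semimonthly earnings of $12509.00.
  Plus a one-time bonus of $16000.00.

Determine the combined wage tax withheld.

Wage Tax: taxable = $12509.00
  $1050.00 + 18.43% × ($12509.00 − $8600.00) = $1050.00 + 18.43% × $3909.00 = $1770.43
Supplemental (26.8% flat on bonus): 26.8% × $16000.00 = $4288.00
Total wage tax: $1770.43 + $4288.00 = $6058.43

$6058.43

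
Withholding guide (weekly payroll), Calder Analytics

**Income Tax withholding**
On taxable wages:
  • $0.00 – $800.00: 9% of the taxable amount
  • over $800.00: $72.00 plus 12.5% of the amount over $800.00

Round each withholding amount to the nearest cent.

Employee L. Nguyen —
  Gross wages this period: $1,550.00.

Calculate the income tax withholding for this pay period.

Income Tax: taxable = $1,550.00
  $72.00 + 12.5% × ($1,550.00 − $800.00) = $72.00 + 12.5% × $750.00 = $165.75

$165.75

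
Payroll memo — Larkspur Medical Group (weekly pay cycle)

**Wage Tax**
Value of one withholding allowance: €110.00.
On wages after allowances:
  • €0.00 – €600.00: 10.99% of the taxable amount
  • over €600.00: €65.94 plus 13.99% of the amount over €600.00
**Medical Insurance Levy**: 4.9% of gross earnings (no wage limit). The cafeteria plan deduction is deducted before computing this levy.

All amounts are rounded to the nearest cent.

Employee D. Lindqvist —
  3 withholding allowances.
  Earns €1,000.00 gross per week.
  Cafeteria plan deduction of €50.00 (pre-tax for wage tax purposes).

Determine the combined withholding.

€115.29

Wage Tax: taxable = €1,000.00 − €50.00 − 3×€110.00 = €620.00
  €65.94 + 13.99% × (€620.00 − €600.00) = €65.94 + 13.99% × €20.00 = €68.74
Medical Insurance Levy: 4.9% × €950.00 = €46.55
Total: €68.74 + €46.55 = €115.29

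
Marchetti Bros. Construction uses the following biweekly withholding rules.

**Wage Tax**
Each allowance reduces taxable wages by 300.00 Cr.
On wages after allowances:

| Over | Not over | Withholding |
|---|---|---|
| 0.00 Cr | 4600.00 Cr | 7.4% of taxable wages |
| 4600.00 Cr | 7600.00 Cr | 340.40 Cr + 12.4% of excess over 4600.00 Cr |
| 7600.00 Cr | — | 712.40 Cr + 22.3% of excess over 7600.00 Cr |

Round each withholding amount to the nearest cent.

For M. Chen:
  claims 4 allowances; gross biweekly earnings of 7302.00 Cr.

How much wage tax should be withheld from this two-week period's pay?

526.65 Cr

Wage Tax: taxable = 7302.00 Cr − 4×300.00 Cr = 6102.00 Cr
  340.40 Cr + 12.4% × (6102.00 Cr − 4600.00 Cr) = 340.40 Cr + 12.4% × 1502.00 Cr = 526.65 Cr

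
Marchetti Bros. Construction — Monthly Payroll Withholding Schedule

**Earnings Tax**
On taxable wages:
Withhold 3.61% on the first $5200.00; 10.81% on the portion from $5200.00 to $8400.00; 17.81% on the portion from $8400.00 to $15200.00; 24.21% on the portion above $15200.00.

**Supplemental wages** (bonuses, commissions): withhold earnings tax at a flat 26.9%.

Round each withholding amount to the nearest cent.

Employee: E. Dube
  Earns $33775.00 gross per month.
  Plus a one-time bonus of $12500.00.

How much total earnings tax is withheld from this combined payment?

$9604.23

Earnings Tax: taxable = $33775.00
  $1744.72 + 24.21% × ($33775.00 − $15200.00) = $1744.72 + 24.21% × $18575.00 = $6241.73
Supplemental (26.9% flat on bonus): 26.9% × $12500.00 = $3362.50
Total earnings tax: $6241.73 + $3362.50 = $9604.23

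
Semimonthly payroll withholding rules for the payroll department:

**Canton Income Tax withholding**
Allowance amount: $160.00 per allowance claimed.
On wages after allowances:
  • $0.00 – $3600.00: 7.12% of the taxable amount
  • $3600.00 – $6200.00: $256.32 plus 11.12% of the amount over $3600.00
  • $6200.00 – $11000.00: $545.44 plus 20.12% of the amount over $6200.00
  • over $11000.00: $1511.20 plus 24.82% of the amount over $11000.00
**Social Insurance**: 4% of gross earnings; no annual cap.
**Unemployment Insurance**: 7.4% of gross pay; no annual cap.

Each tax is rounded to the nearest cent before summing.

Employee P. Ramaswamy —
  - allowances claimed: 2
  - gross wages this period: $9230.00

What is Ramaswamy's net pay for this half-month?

$7087.09

Canton Income Tax: taxable = $9230.00 − 2×$160.00 = $8910.00
  $545.44 + 20.12% × ($8910.00 − $6200.00) = $545.44 + 20.12% × $2710.00 = $1090.69
Social Insurance: 4% × $9230.00 = $369.20
Unemployment Insurance: 7.4% × $9230.00 = $683.02
Total withheld: $1090.69 + $369.20 + $683.02 = $2142.91
Net pay: $9230.00 − $2142.91 = $7087.09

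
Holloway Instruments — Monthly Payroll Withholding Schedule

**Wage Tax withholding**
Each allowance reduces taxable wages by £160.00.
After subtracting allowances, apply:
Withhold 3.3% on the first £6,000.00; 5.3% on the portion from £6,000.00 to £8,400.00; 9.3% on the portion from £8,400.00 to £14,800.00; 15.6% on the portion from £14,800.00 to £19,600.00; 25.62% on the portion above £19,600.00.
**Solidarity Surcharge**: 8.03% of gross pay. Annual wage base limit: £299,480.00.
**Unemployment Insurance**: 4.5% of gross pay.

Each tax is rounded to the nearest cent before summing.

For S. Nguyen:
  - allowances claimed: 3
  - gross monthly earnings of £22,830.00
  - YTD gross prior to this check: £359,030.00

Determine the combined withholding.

£3,401.10

Wage Tax: taxable = £22,830.00 − 3×£160.00 = £22,350.00
  £1,669.20 + 25.62% × (£22,350.00 − £19,600.00) = £1,669.20 + 25.62% × £2,750.00 = £2,373.75
Solidarity Surcharge: YTD £359,030.00 ≥ cap £299,480.00 → £0.00
Unemployment Insurance: 4.5% × £22,830.00 = £1,027.35
Total: £2,373.75 + £0.00 + £1,027.35 = £3,401.10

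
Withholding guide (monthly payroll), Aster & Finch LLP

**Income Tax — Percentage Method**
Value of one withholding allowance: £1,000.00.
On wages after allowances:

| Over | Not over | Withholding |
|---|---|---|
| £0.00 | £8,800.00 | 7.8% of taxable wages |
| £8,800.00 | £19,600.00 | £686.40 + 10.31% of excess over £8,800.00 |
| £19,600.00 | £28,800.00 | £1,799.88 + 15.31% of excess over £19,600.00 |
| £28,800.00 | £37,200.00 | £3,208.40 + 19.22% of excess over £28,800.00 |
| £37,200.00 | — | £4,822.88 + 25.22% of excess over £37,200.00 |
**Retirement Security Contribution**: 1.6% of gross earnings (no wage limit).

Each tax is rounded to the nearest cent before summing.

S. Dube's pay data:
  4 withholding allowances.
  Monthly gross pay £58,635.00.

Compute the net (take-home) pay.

£48,476.85

Income Tax: taxable = £58,635.00 − 4×£1,000.00 = £54,635.00
  £4,822.88 + 25.22% × (£54,635.00 − £37,200.00) = £4,822.88 + 25.22% × £17,435.00 = £9,219.99
Retirement Security Contribution: 1.6% × £58,635.00 = £938.16
Total withheld: £9,219.99 + £938.16 = £10,158.15
Net pay: £58,635.00 − £10,158.15 = £48,476.85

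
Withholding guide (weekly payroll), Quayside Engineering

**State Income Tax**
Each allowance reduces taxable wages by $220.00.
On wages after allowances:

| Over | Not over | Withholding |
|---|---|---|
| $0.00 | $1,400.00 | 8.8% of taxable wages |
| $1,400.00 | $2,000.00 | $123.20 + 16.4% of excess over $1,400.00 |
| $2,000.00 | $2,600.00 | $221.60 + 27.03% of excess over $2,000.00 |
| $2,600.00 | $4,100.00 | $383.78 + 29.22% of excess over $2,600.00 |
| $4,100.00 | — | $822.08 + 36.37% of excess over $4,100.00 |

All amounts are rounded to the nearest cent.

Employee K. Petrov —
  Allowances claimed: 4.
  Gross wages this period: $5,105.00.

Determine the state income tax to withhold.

State Income Tax: taxable = $5,105.00 − 4×$220.00 = $4,225.00
  $822.08 + 36.37% × ($4,225.00 − $4,100.00) = $822.08 + 36.37% × $125.00 = $867.54

$867.54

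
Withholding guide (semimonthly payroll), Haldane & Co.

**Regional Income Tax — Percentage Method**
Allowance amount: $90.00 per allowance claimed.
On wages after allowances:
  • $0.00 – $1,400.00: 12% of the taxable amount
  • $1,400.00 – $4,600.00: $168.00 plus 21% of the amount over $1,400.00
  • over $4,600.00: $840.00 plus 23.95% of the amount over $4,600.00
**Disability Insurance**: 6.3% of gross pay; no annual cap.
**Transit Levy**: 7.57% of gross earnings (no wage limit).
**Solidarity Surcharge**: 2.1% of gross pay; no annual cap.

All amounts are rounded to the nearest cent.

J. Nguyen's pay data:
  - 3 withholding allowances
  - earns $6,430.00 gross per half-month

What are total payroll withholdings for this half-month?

$2,240.49

Regional Income Tax: taxable = $6,430.00 − 3×$90.00 = $6,160.00
  $840.00 + 23.95% × ($6,160.00 − $4,600.00) = $840.00 + 23.95% × $1,560.00 = $1,213.62
Disability Insurance: 6.3% × $6,430.00 = $405.09
Transit Levy: 7.57% × $6,430.00 = $486.75
Solidarity Surcharge: 2.1% × $6,430.00 = $135.03
Total: $1,213.62 + $405.09 + $486.75 + $135.03 = $2,240.49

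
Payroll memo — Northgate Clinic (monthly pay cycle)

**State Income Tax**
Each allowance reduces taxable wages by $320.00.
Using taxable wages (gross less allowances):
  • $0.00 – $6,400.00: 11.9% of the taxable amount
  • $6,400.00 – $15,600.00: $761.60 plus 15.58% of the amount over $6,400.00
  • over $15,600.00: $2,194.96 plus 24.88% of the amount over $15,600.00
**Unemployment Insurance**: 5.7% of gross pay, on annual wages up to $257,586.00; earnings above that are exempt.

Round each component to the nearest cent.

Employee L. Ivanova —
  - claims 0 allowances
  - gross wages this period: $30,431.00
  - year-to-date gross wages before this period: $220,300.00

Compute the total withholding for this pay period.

State Income Tax: taxable = $30,431.00
  $2,194.96 + 24.88% × ($30,431.00 − $15,600.00) = $2,194.96 + 24.88% × $14,831.00 = $5,884.91
Unemployment Insurance: 5.7% × $30,431.00 = $1,734.57
Total: $5,884.91 + $1,734.57 = $7,619.48

$7,619.48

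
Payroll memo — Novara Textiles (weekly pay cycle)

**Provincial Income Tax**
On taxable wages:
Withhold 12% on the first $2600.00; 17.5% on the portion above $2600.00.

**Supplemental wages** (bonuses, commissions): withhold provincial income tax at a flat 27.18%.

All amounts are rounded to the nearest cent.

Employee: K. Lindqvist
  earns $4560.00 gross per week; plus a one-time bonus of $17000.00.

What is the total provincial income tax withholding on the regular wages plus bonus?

Provincial Income Tax: taxable = $4560.00
  $312.00 + 17.5% × ($4560.00 − $2600.00) = $312.00 + 17.5% × $1960.00 = $655.00
Supplemental (27.18% flat on bonus): 27.18% × $17000.00 = $4620.60
Total provincial income tax: $655.00 + $4620.60 = $5275.60

$5275.60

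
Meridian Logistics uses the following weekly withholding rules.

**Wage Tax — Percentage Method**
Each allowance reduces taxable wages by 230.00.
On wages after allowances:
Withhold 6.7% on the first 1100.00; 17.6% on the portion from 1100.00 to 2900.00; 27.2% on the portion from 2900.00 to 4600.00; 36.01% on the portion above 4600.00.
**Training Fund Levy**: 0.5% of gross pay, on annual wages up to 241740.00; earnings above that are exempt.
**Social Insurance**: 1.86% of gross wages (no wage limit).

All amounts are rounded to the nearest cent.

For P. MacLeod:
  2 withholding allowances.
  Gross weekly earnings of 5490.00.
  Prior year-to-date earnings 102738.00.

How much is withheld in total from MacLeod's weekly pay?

Wage Tax: taxable = 5490.00 − 2×230.00 = 5030.00
  852.90 + 36.01% × (5030.00 − 4600.00) = 852.90 + 36.01% × 430.00 = 1007.74
Training Fund Levy: 0.5% × 5490.00 = 27.45
Social Insurance: 1.86% × 5490.00 = 102.11
Total: 1007.74 + 27.45 + 102.11 = 1137.30

1137.30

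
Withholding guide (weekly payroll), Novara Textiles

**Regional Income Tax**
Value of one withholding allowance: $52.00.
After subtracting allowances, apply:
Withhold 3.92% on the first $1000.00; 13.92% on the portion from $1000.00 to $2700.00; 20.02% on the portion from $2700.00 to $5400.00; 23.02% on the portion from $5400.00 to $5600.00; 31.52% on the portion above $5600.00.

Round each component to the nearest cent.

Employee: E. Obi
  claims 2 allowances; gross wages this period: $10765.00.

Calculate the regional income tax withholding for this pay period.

Regional Income Tax: taxable = $10765.00 − 2×$52.00 = $10661.00
  $862.42 + 31.52% × ($10661.00 − $5600.00) = $862.42 + 31.52% × $5061.00 = $2457.65

$2457.65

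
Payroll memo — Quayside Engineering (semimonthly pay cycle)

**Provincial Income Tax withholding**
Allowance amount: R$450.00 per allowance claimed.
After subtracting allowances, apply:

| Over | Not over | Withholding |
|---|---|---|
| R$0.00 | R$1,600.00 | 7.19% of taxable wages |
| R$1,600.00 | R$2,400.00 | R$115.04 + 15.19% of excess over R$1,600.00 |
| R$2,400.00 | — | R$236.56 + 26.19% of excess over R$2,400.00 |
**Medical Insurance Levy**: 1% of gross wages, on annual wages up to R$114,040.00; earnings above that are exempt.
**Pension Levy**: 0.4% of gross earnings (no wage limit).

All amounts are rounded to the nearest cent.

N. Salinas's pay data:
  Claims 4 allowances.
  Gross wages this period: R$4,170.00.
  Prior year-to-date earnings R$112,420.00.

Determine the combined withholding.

R$264.88

Provincial Income Tax: taxable = R$4,170.00 − 4×R$450.00 = R$2,370.00
  R$115.04 + 15.19% × (R$2,370.00 − R$1,600.00) = R$115.04 + 15.19% × R$770.00 = R$232.00
Medical Insurance Levy: cap R$114,040.00 − YTD R$112,420.00 = R$1,620.00 subject; 1% × R$1,620.00 = R$16.20
Pension Levy: 0.4% × R$4,170.00 = R$16.68
Total: R$232.00 + R$16.20 + R$16.68 = R$264.88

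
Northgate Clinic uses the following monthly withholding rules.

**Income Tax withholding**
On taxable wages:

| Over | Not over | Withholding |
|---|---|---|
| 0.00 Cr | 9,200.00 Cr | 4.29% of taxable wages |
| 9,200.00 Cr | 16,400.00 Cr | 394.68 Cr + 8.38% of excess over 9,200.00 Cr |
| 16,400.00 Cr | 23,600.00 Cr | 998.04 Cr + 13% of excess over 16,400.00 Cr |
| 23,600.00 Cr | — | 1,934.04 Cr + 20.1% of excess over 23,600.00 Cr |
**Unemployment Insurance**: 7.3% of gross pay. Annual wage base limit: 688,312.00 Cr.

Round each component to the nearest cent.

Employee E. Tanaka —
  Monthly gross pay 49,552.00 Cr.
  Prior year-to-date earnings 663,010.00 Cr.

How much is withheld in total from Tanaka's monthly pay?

Income Tax: taxable = 49,552.00 Cr
  1,934.04 Cr + 20.1% × (49,552.00 Cr − 23,600.00 Cr) = 1,934.04 Cr + 20.1% × 25,952.00 Cr = 7,150.39 Cr
Unemployment Insurance: cap 688,312.00 Cr − YTD 663,010.00 Cr = 25,302.00 Cr subject; 7.3% × 25,302.00 Cr = 1,847.05 Cr
Total: 7,150.39 Cr + 1,847.05 Cr = 8,997.44 Cr

8,997.44 Cr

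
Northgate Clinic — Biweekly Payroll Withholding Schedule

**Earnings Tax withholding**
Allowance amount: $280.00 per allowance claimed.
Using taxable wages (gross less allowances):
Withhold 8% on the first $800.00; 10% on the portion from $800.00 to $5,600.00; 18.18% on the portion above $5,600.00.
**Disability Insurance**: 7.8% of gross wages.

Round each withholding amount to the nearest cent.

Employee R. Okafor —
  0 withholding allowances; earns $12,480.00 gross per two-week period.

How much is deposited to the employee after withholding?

$9,711.78

Earnings Tax: taxable = $12,480.00
  $544.00 + 18.18% × ($12,480.00 − $5,600.00) = $544.00 + 18.18% × $6,880.00 = $1,794.78
Disability Insurance: 7.8% × $12,480.00 = $973.44
Total withheld: $1,794.78 + $973.44 = $2,768.22
Net pay: $12,480.00 − $2,768.22 = $9,711.78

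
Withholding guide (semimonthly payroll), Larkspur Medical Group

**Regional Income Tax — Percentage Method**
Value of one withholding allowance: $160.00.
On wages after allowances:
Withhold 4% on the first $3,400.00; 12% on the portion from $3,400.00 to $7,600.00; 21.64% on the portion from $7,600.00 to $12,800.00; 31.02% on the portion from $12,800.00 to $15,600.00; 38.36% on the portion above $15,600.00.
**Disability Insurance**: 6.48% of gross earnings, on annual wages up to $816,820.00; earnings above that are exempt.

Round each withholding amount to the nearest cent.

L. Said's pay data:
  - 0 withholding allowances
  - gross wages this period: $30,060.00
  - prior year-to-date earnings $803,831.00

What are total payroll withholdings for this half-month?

$9,022.39

Regional Income Tax: taxable = $30,060.00
  $2,633.84 + 38.36% × ($30,060.00 − $15,600.00) = $2,633.84 + 38.36% × $14,460.00 = $8,180.70
Disability Insurance: cap $816,820.00 − YTD $803,831.00 = $12,989.00 subject; 6.48% × $12,989.00 = $841.69
Total: $8,180.70 + $841.69 = $9,022.39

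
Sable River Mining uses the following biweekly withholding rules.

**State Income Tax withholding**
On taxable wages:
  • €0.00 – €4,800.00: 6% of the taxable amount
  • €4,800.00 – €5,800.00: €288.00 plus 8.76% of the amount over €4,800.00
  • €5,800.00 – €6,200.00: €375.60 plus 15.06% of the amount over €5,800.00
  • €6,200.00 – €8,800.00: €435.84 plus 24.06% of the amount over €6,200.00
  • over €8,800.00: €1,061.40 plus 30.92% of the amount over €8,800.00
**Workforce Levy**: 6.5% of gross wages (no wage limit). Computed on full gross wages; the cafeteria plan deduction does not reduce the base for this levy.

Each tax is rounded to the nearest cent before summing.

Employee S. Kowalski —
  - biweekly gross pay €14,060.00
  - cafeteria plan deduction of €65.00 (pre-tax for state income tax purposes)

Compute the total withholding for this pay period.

State Income Tax: taxable = €14,060.00 − €65.00 = €13,995.00
  €1,061.40 + 30.92% × (€13,995.00 − €8,800.00) = €1,061.40 + 30.92% × €5,195.00 = €2,667.69
Workforce Levy: 6.5% × €14,060.00 = €913.90
Total: €2,667.69 + €913.90 = €3,581.59

€3,581.59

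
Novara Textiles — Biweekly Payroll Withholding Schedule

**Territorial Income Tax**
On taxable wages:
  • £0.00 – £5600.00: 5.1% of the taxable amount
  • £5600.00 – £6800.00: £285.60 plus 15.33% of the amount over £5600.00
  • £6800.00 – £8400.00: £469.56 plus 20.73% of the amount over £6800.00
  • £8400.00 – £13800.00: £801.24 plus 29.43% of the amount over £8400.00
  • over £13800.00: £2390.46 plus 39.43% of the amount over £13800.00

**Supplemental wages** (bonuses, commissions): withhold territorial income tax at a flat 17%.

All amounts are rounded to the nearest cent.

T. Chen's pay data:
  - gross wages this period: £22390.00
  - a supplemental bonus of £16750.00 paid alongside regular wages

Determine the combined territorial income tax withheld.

Territorial Income Tax: taxable = £22390.00
  £2390.46 + 39.43% × (£22390.00 − £13800.00) = £2390.46 + 39.43% × £8590.00 = £5777.50
Supplemental (17% flat on bonus): 17% × £16750.00 = £2847.50
Total territorial income tax: £5777.50 + £2847.50 = £8625.00

£8625.00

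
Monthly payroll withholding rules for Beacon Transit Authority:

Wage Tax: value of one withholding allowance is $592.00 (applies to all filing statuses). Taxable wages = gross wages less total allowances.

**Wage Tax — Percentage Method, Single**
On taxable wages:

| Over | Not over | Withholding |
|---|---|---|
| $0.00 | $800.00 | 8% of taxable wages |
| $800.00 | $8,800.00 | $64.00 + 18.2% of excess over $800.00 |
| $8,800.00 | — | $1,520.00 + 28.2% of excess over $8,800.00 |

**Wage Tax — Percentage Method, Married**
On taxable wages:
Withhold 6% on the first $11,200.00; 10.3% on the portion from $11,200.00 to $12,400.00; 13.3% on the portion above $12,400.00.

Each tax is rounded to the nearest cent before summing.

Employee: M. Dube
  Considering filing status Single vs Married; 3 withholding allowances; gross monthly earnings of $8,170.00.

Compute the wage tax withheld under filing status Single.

$1,082.11

Wage Tax (Single): taxable = $8,170.00 − 3×$592.00 = $6,394.00
  $64.00 + 18.2% × ($6,394.00 − $800.00) = $64.00 + 18.2% × $5,594.00 = $1,082.11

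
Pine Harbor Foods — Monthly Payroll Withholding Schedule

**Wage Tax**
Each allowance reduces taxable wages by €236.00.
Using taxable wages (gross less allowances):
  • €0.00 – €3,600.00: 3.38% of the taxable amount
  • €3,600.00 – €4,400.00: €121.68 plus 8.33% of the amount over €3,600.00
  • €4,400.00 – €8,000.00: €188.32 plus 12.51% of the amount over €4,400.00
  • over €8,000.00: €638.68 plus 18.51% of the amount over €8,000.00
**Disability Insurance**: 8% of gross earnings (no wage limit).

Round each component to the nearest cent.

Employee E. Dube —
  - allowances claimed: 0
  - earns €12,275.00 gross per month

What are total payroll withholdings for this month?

€2,411.98

Wage Tax: taxable = €12,275.00
  €638.68 + 18.51% × (€12,275.00 − €8,000.00) = €638.68 + 18.51% × €4,275.00 = €1,429.98
Disability Insurance: 8% × €12,275.00 = €982.00
Total: €1,429.98 + €982.00 = €2,411.98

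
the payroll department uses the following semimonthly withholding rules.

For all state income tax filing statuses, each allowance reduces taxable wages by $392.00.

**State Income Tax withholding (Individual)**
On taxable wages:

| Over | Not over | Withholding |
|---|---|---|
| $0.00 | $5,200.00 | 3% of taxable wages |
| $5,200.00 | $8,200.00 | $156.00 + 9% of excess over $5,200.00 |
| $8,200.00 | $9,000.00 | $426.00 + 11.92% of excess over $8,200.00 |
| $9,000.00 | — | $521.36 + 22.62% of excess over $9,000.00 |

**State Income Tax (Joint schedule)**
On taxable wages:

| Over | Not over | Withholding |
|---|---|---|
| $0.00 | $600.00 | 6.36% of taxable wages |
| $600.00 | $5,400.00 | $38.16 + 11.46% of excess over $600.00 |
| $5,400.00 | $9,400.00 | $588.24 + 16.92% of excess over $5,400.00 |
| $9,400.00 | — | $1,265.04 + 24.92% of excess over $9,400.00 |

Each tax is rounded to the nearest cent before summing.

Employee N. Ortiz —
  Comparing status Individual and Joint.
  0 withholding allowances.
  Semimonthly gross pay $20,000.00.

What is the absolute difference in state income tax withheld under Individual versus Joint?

State Income Tax (Individual): taxable = $20,000.00
  $521.36 + 22.62% × ($20,000.00 − $9,000.00) = $521.36 + 22.62% × $11,000.00 = $3,009.56
State Income Tax (Joint): taxable = $20,000.00
  $1,265.04 + 24.92% × ($20,000.00 − $9,400.00) = $1,265.04 + 24.92% × $10,600.00 = $3,906.56
Difference: |$3,009.56 − $3,906.56| = $897.00 (higher under Joint)

$897.00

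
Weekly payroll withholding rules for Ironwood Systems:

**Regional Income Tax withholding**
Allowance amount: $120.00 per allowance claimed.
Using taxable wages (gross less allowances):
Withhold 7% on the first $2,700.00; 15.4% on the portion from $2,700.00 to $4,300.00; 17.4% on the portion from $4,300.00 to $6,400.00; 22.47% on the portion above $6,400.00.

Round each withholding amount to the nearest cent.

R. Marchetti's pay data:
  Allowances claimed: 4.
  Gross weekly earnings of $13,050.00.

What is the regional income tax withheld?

$2,187.20

Regional Income Tax: taxable = $13,050.00 − 4×$120.00 = $12,570.00
  $800.80 + 22.47% × ($12,570.00 − $6,400.00) = $800.80 + 22.47% × $6,170.00 = $2,187.20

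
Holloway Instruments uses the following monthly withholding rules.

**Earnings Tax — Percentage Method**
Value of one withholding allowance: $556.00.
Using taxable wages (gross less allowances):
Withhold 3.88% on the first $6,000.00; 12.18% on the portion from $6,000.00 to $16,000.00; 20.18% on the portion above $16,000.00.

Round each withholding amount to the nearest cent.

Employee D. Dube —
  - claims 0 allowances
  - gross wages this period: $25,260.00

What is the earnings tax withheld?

$3,319.47

Earnings Tax: taxable = $25,260.00
  $1,450.80 + 20.18% × ($25,260.00 − $16,000.00) = $1,450.80 + 20.18% × $9,260.00 = $3,319.47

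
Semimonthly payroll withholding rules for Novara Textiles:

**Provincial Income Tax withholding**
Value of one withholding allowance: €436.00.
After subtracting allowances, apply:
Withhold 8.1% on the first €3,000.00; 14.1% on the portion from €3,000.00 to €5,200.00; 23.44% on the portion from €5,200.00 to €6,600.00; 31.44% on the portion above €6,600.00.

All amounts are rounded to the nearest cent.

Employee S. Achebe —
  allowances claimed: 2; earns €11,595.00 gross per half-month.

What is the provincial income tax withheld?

€2,177.63

Provincial Income Tax: taxable = €11,595.00 − 2×€436.00 = €10,723.00
  €881.36 + 31.44% × (€10,723.00 − €6,600.00) = €881.36 + 31.44% × €4,123.00 = €2,177.63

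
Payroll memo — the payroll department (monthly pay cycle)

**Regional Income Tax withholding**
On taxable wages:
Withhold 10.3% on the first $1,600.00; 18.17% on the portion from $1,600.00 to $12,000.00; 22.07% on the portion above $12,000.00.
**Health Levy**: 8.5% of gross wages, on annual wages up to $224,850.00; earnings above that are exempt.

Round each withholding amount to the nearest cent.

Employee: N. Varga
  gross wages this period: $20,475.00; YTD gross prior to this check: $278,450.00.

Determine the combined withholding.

Regional Income Tax: taxable = $20,475.00
  $2,054.48 + 22.07% × ($20,475.00 − $12,000.00) = $2,054.48 + 22.07% × $8,475.00 = $3,924.91
Health Levy: YTD $278,450.00 ≥ cap $224,850.00 → $0.00
Total: $3,924.91 + $0.00 = $3,924.91

$3,924.91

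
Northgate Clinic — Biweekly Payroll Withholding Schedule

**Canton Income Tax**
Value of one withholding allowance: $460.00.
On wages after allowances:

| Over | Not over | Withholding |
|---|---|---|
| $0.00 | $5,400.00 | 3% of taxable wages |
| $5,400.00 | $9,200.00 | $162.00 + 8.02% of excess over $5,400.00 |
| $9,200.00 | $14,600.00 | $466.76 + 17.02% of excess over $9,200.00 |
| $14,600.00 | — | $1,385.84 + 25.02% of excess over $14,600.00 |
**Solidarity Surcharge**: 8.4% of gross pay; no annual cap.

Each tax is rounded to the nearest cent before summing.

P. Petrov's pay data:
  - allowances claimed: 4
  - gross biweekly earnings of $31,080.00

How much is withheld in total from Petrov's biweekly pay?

Canton Income Tax: taxable = $31,080.00 − 4×$460.00 = $29,240.00
  $1,385.84 + 25.02% × ($29,240.00 − $14,600.00) = $1,385.84 + 25.02% × $14,640.00 = $5,048.77
Solidarity Surcharge: 8.4% × $31,080.00 = $2,610.72
Total: $5,048.77 + $2,610.72 = $7,659.49

$7,659.49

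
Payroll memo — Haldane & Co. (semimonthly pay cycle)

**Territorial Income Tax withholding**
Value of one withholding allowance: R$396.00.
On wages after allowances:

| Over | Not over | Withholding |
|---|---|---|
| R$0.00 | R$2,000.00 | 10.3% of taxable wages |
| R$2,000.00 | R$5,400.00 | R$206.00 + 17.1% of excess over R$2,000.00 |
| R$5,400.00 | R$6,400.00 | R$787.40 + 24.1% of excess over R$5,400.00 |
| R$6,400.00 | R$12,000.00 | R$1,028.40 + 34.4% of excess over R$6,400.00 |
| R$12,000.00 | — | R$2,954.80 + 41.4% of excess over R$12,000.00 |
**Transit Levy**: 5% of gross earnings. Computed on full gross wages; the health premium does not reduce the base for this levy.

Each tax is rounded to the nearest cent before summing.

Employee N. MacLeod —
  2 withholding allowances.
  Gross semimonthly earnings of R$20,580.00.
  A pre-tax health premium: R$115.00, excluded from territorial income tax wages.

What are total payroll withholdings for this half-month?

R$7,160.42

Territorial Income Tax: taxable = R$20,580.00 − R$115.00 − 2×R$396.00 = R$19,673.00
  R$2,954.80 + 41.4% × (R$19,673.00 − R$12,000.00) = R$2,954.80 + 41.4% × R$7,673.00 = R$6,131.42
Transit Levy: 5% × R$20,580.00 = R$1,029.00
Total: R$6,131.42 + R$1,029.00 = R$7,160.42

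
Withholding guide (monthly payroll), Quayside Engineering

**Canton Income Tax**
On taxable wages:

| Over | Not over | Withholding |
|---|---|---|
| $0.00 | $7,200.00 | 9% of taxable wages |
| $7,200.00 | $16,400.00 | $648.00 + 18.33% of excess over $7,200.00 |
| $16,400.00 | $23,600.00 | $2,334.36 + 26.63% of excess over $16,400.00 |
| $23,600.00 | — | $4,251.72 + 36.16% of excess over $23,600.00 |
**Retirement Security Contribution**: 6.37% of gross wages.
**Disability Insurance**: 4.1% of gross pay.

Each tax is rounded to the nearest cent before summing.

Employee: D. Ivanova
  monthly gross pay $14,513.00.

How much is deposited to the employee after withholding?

$11,005.02

Canton Income Tax: taxable = $14,513.00
  $648.00 + 18.33% × ($14,513.00 − $7,200.00) = $648.00 + 18.33% × $7,313.00 = $1,988.47
Retirement Security Contribution: 6.37% × $14,513.00 = $924.48
Disability Insurance: 4.1% × $14,513.00 = $595.03
Total withheld: $1,988.47 + $924.48 + $595.03 = $3,507.98
Net pay: $14,513.00 − $3,507.98 = $11,005.02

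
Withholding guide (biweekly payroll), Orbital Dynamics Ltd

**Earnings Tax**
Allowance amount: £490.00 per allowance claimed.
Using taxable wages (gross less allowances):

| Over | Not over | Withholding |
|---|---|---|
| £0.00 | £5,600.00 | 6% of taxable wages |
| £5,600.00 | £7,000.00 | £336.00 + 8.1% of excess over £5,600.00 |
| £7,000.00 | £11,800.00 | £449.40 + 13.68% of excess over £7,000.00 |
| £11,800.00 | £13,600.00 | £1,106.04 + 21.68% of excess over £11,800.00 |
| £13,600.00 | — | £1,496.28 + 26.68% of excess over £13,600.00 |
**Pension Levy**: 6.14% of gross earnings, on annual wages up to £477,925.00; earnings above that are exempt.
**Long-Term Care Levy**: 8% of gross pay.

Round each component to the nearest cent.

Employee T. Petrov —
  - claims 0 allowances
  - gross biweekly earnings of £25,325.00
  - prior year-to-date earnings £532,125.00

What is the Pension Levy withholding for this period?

£0.00

Pension Levy: YTD £532,125.00 ≥ cap £477,925.00 → £0.00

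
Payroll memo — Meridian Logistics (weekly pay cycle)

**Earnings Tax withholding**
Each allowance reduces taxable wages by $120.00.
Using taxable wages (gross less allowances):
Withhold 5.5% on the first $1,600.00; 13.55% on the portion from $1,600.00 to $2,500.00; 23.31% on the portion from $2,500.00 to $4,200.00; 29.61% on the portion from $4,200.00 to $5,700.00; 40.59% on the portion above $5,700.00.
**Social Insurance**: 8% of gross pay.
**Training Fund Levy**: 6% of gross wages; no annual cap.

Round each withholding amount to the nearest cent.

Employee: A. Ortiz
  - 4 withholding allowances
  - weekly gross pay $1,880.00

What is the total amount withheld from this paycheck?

$340.20

Earnings Tax: taxable = $1,880.00 − 4×$120.00 = $1,400.00
  5.5% × $1,400.00 = $77.00
Social Insurance: 8% × $1,880.00 = $150.40
Training Fund Levy: 6% × $1,880.00 = $112.80
Total: $77.00 + $150.40 + $112.80 = $340.20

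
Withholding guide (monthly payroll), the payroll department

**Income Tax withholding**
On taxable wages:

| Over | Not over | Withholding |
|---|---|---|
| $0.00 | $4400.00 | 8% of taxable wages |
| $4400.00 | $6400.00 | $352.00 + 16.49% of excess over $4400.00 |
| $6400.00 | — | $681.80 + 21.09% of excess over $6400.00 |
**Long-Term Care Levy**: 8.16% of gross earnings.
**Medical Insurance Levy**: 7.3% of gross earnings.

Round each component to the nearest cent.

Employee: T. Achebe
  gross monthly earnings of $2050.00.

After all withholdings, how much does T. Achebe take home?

$1569.07

Income Tax: taxable = $2050.00
  8% × $2050.00 = $164.00
Long-Term Care Levy: 8.16% × $2050.00 = $167.28
Medical Insurance Levy: 7.3% × $2050.00 = $149.65
Total withheld: $164.00 + $167.28 + $149.65 = $480.93
Net pay: $2050.00 − $480.93 = $1569.07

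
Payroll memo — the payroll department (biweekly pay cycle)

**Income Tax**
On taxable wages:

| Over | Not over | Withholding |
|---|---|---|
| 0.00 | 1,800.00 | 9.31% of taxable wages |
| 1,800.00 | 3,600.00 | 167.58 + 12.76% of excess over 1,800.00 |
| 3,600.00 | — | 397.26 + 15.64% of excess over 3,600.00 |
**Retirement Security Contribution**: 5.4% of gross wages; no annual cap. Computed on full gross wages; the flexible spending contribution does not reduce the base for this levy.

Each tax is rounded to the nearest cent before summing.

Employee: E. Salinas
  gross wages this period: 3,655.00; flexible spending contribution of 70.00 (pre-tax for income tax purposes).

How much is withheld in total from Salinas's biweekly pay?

592.72

Income Tax: taxable = 3,655.00 − 70.00 = 3,585.00
  167.58 + 12.76% × (3,585.00 − 1,800.00) = 167.58 + 12.76% × 1,785.00 = 395.35
Retirement Security Contribution: 5.4% × 3,655.00 = 197.37
Total: 395.35 + 197.37 = 592.72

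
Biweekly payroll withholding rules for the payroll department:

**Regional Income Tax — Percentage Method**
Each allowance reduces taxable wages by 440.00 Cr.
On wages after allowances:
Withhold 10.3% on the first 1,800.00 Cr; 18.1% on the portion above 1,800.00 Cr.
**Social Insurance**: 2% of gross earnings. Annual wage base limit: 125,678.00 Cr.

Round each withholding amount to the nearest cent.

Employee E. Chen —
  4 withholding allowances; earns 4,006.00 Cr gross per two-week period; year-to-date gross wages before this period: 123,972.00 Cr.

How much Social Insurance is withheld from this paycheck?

Social Insurance: cap 125,678.00 Cr − YTD 123,972.00 Cr = 1,706.00 Cr subject; 2% × 1,706.00 Cr = 34.12 Cr

34.12 Cr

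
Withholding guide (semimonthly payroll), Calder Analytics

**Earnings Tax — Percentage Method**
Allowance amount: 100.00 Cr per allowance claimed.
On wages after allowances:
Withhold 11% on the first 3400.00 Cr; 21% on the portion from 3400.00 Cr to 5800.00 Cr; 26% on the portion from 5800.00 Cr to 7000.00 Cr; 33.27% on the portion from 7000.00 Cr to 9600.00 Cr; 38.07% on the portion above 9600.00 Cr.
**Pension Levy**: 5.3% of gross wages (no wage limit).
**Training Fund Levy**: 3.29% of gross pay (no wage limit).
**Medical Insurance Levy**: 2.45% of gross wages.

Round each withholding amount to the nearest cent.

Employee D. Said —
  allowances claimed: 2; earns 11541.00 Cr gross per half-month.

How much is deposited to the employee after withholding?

7549.06 Cr

Earnings Tax: taxable = 11541.00 Cr − 2×100.00 Cr = 11341.00 Cr
  2055.02 Cr + 38.07% × (11341.00 Cr − 9600.00 Cr) = 2055.02 Cr + 38.07% × 1741.00 Cr = 2717.82 Cr
Pension Levy: 5.3% × 11541.00 Cr = 611.67 Cr
Training Fund Levy: 3.29% × 11541.00 Cr = 379.70 Cr
Medical Insurance Levy: 2.45% × 11541.00 Cr = 282.75 Cr
Total withheld: 2717.82 Cr + 611.67 Cr + 379.70 Cr + 282.75 Cr = 3991.94 Cr
Net pay: 11541.00 Cr − 3991.94 Cr = 7549.06 Cr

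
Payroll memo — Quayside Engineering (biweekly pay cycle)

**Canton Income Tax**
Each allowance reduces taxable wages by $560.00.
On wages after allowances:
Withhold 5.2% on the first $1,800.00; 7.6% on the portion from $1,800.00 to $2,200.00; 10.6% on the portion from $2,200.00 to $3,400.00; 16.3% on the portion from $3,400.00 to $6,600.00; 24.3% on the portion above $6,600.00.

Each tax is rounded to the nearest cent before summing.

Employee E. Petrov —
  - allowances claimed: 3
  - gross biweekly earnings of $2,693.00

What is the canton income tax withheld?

$52.68

Canton Income Tax: taxable = $2,693.00 − 3×$560.00 = $1,013.00
  5.2% × $1,013.00 = $52.68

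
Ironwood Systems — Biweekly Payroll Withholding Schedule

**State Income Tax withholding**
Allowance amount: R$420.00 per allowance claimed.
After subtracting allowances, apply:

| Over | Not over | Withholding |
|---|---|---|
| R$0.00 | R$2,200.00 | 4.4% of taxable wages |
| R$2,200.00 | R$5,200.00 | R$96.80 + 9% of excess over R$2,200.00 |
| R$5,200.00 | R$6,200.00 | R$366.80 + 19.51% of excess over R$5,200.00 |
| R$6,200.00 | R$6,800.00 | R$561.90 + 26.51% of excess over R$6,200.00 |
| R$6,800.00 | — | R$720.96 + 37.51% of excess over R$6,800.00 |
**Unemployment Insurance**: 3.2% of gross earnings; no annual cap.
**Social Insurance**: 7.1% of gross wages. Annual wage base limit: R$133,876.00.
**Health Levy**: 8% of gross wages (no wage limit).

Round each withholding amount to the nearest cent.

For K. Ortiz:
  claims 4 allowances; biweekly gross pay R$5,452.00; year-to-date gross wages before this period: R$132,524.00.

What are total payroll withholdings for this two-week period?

R$944.89

State Income Tax: taxable = R$5,452.00 − 4×R$420.00 = R$3,772.00
  R$96.80 + 9% × (R$3,772.00 − R$2,200.00) = R$96.80 + 9% × R$1,572.00 = R$238.28
Unemployment Insurance: 3.2% × R$5,452.00 = R$174.46
Social Insurance: cap R$133,876.00 − YTD R$132,524.00 = R$1,352.00 subject; 7.1% × R$1,352.00 = R$95.99
Health Levy: 8% × R$5,452.00 = R$436.16
Total: R$238.28 + R$174.46 + R$95.99 + R$436.16 = R$944.89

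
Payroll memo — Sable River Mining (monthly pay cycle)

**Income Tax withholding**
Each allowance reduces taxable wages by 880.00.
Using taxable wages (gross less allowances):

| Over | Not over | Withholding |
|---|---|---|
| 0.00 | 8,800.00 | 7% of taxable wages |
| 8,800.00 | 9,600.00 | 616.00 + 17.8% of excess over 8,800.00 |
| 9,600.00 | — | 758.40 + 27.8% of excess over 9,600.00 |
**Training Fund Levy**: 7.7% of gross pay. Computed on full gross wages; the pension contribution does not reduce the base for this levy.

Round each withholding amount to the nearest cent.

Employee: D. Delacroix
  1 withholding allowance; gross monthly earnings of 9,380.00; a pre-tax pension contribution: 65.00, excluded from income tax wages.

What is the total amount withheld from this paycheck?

Income Tax: taxable = 9,380.00 − 65.00 − 1×880.00 = 8,435.00
  7% × 8,435.00 = 590.45
Training Fund Levy: 7.7% × 9,380.00 = 722.26
Total: 590.45 + 722.26 = 1,312.71

1,312.71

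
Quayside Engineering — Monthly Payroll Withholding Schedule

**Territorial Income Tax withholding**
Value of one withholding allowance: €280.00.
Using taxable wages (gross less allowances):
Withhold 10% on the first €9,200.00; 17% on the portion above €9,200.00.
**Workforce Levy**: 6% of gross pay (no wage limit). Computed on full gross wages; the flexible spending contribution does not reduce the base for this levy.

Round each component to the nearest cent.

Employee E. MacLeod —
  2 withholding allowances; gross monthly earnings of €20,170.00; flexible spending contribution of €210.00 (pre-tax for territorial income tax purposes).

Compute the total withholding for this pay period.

€3,864.20

Territorial Income Tax: taxable = €20,170.00 − €210.00 − 2×€280.00 = €19,400.00
  €920.00 + 17% × (€19,400.00 − €9,200.00) = €920.00 + 17% × €10,200.00 = €2,654.00
Workforce Levy: 6% × €20,170.00 = €1,210.20
Total: €2,654.00 + €1,210.20 = €3,864.20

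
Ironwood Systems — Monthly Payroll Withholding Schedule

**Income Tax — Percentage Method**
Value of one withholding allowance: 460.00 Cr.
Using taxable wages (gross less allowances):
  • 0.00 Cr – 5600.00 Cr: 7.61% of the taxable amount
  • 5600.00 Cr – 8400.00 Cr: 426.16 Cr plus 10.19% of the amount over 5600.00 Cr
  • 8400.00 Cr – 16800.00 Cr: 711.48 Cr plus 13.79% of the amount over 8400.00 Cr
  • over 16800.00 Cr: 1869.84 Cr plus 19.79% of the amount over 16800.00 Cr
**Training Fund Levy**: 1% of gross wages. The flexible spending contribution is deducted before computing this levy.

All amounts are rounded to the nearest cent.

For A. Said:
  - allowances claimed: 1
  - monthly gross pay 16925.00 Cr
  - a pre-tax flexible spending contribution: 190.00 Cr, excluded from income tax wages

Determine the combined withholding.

Income Tax: taxable = 16925.00 Cr − 190.00 Cr − 1×460.00 Cr = 16275.00 Cr
  711.48 Cr + 13.79% × (16275.00 Cr − 8400.00 Cr) = 711.48 Cr + 13.79% × 7875.00 Cr = 1797.44 Cr
Training Fund Levy: 1% × 16735.00 Cr = 167.35 Cr
Total: 1797.44 Cr + 167.35 Cr = 1964.79 Cr

1964.79 Cr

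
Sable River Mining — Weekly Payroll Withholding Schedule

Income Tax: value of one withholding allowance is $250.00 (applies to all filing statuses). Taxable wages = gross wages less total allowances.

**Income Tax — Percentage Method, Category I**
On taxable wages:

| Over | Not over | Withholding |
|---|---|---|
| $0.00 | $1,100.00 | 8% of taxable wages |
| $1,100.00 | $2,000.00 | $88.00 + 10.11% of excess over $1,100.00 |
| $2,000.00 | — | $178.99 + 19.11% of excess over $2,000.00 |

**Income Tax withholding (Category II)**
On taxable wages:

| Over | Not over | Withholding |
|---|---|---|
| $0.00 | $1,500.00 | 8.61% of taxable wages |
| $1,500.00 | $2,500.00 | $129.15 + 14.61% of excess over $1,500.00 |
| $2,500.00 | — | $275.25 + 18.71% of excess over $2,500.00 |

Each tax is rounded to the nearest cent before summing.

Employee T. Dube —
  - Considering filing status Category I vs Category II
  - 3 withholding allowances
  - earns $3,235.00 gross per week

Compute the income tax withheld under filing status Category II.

Income Tax (Category II): taxable = $3,235.00 − 3×$250.00 = $2,485.00
  $129.15 + 14.61% × ($2,485.00 − $1,500.00) = $129.15 + 14.61% × $985.00 = $273.06

$273.06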